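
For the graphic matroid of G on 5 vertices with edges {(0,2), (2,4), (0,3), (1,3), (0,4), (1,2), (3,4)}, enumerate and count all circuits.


A circuit in a graphic matroid = edge set of a simple cycle.
G has 5 vertices and 7 edges.
Enumerating all minimal edge subsets forming cycles...
Total circuits found: 7.

7


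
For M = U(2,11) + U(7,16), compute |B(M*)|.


(M1+M2)* = M1* + M2*.
M1* = U(9,11), bases: C(11,9) = 55.
M2* = U(9,16), bases: C(16,9) = 11440.
|B(M*)| = 55 * 11440 = 629200.

629200


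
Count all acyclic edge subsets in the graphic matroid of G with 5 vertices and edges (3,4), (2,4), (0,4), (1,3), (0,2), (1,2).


An independent set in a graphic matroid is an acyclic edge subset.
G has 5 vertices and 6 edges.
Enumerate all 2^6 = 64 subsets, checking for acyclicity.
Total independent sets = 52.

52


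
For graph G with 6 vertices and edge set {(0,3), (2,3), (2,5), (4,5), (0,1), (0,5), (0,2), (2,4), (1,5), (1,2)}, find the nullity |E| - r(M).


Cycle rank (nullity) = |E| - r(M) = |E| - (|V| - c).
|E| = 10, |V| = 6, c = 1.
Nullity = 10 - (6 - 1) = 10 - 5 = 5.

5


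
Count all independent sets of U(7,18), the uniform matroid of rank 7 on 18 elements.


Independent sets of U(7,18) are all subsets of size <= 7.
Count = (18 choose 0) + (18 choose 1) + (18 choose 2) + (18 choose 3) + (18 choose 4) + (18 choose 5) + (18 choose 6) + (18 choose 7)
     = 1 + 18 + 153 + 816 + 3060 + 8568 + 18564 + 31824
     = 63004.

63004


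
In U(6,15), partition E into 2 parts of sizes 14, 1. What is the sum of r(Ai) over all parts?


r(Ai) = min(|Ai|, 6) for each part.
Sum = min(14,6) + min(1,6)
    = 6 + 1
    = 7.

7


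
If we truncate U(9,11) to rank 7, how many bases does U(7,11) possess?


Truncating U(9,11) to rank 7 gives U(7,11).
Bases of U(7,11) are all 7-element subsets of 11 elements.
Number of bases = C(11,7) = 11! / (7! * 4!) = 330.

330


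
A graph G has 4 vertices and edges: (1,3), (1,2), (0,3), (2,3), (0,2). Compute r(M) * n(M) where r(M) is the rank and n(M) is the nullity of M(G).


r(M) = |V| - c = 4 - 1 = 3.
nullity = |E| - r(M) = 5 - 3 = 2.
Product = 3 * 2 = 6.

6


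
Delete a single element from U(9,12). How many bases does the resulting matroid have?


Deleting e from U(9,12) gives U(9,11) since n > r.
Bases of U(9,11) = C(11,9) = 11! / (9! * 2!) = 55.

55


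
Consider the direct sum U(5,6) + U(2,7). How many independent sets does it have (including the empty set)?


For a direct sum, |I(M1+M2)| = |I(M1)| * |I(M2)|.
|I(U(5,6))| = sum C(6,k) for k=0..5 = 63.
|I(U(2,7))| = sum C(7,k) for k=0..2 = 29.
Total = 63 * 29 = 1827.

1827


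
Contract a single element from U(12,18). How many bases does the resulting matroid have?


Contracting e from U(12,18) gives U(11,17).
Bases of U(11,17) = C(17,11) = 12376.

12376


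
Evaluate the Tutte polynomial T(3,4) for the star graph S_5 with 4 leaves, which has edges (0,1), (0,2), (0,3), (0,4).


A star on 5 vertices is a tree with 4 edges.
T(x,y) = x^(4) for any tree.
T(3,4) = 3^4 = 81.

81


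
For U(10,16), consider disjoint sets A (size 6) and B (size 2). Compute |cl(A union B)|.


|A union B| = 6 + 2 = 8 (disjoint).
In U(10,16), cl(S) = S if |S| < 10, else cl(S) = E.
Since 8 < 10, cl(A union B) = A union B.
|cl(A union B)| = 8.

8


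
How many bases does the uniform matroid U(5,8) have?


Bases of U(5,8) are all 5-element subsets of the 8-element ground set.
Number of bases = C(8,5).
C(8,5) = 8! / (5! * 3!) = 56.

56


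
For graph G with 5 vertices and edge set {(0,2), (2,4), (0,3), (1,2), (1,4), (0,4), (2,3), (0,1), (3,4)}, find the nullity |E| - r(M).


Cycle rank (nullity) = |E| - r(M) = |E| - (|V| - c).
|E| = 9, |V| = 5, c = 1.
Nullity = 9 - (5 - 1) = 9 - 4 = 5.

5


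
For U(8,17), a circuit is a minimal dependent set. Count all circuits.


In U(8,17), circuits are the (9)-element subsets.
Any set of 9 elements is dependent, and removing any one element gives
an independent set of size 8, so it is a minimal dependent set.
Number of circuits = (17 choose 9) = 24310.

24310


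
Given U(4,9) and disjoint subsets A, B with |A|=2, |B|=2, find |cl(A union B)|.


|A union B| = 2 + 2 = 4 (disjoint).
In U(4,9), cl(S) = S if |S| < 4, else cl(S) = E.
Since 4 >= 4, cl(A union B) = E.
|cl(A union B)| = 9.

9


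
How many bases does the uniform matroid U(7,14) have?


Bases of U(7,14) are all 7-element subsets of the 14-element ground set.
Number of bases = C(14,7).
(14 choose 7) = 3432.

3432


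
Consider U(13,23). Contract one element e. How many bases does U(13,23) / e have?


Contracting e from U(13,23) gives U(12,22).
Bases of U(12,22) = C(22,12) = 22! / (12! * 10!) = 646646.

646646


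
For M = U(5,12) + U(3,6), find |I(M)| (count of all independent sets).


For a direct sum, |I(M1+M2)| = |I(M1)| * |I(M2)|.
|I(U(5,12))| = sum C(12,k) for k=0..5 = 1586.
|I(U(3,6))| = sum C(6,k) for k=0..3 = 42.
Total = 1586 * 42 = 66612.

66612


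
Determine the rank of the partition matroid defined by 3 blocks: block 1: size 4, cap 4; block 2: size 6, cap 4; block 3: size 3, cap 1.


Rank of a partition matroid = sum of min(|Si|, ci) for each block.
= min(4,4) + min(6,4) + min(3,1)
= 4 + 4 + 1
= 9.

9


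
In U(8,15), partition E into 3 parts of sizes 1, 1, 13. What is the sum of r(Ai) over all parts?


r(Ai) = min(|Ai|, 8) for each part.
Sum = min(1,8) + min(1,8) + min(13,8)
    = 1 + 1 + 8
    = 10.

10


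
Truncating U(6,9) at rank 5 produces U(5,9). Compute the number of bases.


Truncating U(6,9) to rank 5 gives U(5,9).
Bases of U(5,9) are all 5-element subsets of 9 elements.
Number of bases = C(9,5) = 9! / (5! * 4!) = 126.

126


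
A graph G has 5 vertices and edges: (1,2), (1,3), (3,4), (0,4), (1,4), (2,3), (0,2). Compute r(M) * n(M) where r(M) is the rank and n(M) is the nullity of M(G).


r(M) = |V| - c = 5 - 1 = 4.
nullity = |E| - r(M) = 7 - 4 = 3.
Product = 4 * 3 = 12.

12


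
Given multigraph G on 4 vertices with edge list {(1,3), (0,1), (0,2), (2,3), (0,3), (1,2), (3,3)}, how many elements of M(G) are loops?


In a graphic matroid, a loop is a self-loop edge (u,u) with rank 0.
Examining all 7 edges for self-loops...
Self-loops found: (3,3)
Number of loops = 1.

1


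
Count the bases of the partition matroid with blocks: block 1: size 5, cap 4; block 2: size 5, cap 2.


A basis picks exactly ci elements from block i.
Number of bases = product of C(|Si|, ci).
= C(5,4) * C(5,2)
= 5 * 10
= 50.

50


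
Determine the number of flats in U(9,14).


Flats of U(9,14): every subset of size < 9 is a flat, plus E itself.
Count = (14 choose 0) + (14 choose 1) + (14 choose 2) + (14 choose 3) + (14 choose 4) + (14 choose 5) + (14 choose 6) + (14 choose 7) + (14 choose 8) + 1
     = 1 + 14 + 91 + 364 + 1001 + 2002 + 3003 + 3432 + 3003 + 1
     = 12912.

12912


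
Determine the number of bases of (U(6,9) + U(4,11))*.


(M1+M2)* = M1* + M2*.
M1* = U(3,9), bases: C(9,3) = 84.
M2* = U(7,11), bases: C(11,7) = 330.
|B(M*)| = 84 * 330 = 27720.

27720


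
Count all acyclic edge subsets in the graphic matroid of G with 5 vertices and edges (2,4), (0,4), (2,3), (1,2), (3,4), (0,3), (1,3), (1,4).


An independent set in a graphic matroid is an acyclic edge subset.
G has 5 vertices and 8 edges.
Enumerate all 2^8 = 256 subsets, checking for acyclicity.
Total independent sets = 128.

128


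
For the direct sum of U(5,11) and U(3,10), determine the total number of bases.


Bases of a direct sum M1 + M2: |B| = |B(M1)| * |B(M2)|.
|B(U(5,11))| = C(11,5) = 462.
|B(U(3,10))| = C(10,3) = 120.
Total bases = 462 * 120 = 55440.

55440


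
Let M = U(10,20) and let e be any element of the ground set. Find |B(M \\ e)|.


Deleting e from U(10,20) gives U(10,19) since n > r.
Bases of U(10,19) = C(19,10) = 92378.

92378


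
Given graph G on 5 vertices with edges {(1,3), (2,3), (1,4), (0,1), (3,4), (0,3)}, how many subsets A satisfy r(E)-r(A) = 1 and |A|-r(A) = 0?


R(x,y) = sum over A in 2^E of x^(r(E)-r(A)) * y^(|A|-r(A)).
G has 5 vertices, 6 edges. r(E) = 4.
Enumerate all 2^6 = 64 subsets.
Count subsets with r(E)-r(A)=1 and |A|-r(A)=0: 18.

18


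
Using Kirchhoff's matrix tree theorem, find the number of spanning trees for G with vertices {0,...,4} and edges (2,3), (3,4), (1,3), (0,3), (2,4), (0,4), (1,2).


By Kirchhoff's matrix tree theorem, the number of spanning trees equals
the determinant of any cofactor of the Laplacian matrix L.
G has 5 vertices and 7 edges.
Computing the (4 x 4) cofactor determinant gives 21.

21


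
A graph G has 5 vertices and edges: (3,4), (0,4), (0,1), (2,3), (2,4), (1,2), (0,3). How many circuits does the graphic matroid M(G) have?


A circuit in a graphic matroid = edge set of a simple cycle.
G has 5 vertices and 7 edges.
Enumerating all minimal edge subsets forming cycles...
Total circuits found: 7.

7


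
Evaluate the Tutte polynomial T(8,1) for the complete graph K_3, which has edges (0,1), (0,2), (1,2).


T(K_3; x,y) = x^2 + x + y.
T(8,1) = 64 + 8 + 1 = 73.

73


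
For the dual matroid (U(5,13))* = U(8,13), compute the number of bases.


The dual of U(r,n) is U(n-r, n) = U(8,13).
Bases of U(8,13) are all (8)-element subsets.
|B(M*)| = C(13,8) = 1287.

1287


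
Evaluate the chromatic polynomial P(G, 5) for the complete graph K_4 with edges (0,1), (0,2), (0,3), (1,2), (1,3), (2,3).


P(K_4, k) = k(k-1)(k-2)...(k-3).
P(5) = (5) * (4) * (3) * (2) = 120.

120


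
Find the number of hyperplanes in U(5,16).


Hyperplanes of U(5,16) are flats of rank 4.
In a uniform matroid, these are exactly the (4)-element subsets.
Count = C(16,4) = (16 * 15 * 14 * 13) / (1 * 2 * 3 * 4) = 1820.

1820


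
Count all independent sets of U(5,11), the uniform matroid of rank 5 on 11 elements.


Independent sets of U(5,11) are all subsets of size <= 5.
Count = (11 choose 0) + (11 choose 1) + (11 choose 2) + (11 choose 3) + (11 choose 4) + (11 choose 5)
     = 1 + 11 + 55 + 165 + 330 + 462
     = 1024.

1024


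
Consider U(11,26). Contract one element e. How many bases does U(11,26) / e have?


Contracting e from U(11,26) gives U(10,25).
Bases of U(10,25) = (25 choose 10) = 3268760.

3268760


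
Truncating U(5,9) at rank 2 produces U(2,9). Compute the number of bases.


Truncating U(5,9) to rank 2 gives U(2,9).
Bases of U(2,9) are all 2-element subsets of 9 elements.
Number of bases = C(9,2) = (9 * 8) / (1 * 2) = 36.

36


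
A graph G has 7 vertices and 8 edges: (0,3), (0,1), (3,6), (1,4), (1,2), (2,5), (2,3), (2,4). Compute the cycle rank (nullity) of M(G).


Cycle rank (nullity) = |E| - r(M) = |E| - (|V| - c).
|E| = 8, |V| = 7, c = 1.
Nullity = 8 - (7 - 1) = 8 - 6 = 2.

2


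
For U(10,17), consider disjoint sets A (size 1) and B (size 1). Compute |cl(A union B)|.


|A union B| = 1 + 1 = 2 (disjoint).
In U(10,17), cl(S) = S if |S| < 10, else cl(S) = E.
Since 2 < 10, cl(A union B) = A union B.
|cl(A union B)| = 2.

2


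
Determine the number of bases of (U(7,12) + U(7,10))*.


(M1+M2)* = M1* + M2*.
M1* = U(5,12), bases: C(12,5) = 792.
M2* = U(3,10), bases: C(10,3) = 120.
|B(M*)| = 792 * 120 = 95040.

95040


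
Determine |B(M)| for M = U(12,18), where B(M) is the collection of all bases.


Bases of U(12,18) are all 12-element subsets of the 18-element ground set.
Number of bases = C(18,12).
C(18,12) = 18! / (12! * 6!) = 18564.

18564


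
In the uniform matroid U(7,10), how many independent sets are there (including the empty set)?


Independent sets of U(7,10) are all subsets of size <= 7.
Count = (10 choose 0) + (10 choose 1) + (10 choose 2) + (10 choose 3) + (10 choose 4) + (10 choose 5) + (10 choose 6) + (10 choose 7)
     = 1 + 10 + 45 + 120 + 210 + 252 + 210 + 120
     = 968.

968


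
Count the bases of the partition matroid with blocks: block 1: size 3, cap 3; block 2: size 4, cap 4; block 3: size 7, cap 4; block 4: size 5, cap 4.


A basis picks exactly ci elements from block i.
Number of bases = product of C(|Si|, ci).
= C(3,3) * C(4,4) * C(7,4) * C(5,4)
= 1 * 1 * 35 * 5
= 175.

175


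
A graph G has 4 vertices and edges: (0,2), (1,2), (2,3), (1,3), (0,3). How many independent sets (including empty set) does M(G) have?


An independent set in a graphic matroid is an acyclic edge subset.
G has 4 vertices and 5 edges.
Enumerate all 2^5 = 32 subsets, checking for acyclicity.
Total independent sets = 24.

24


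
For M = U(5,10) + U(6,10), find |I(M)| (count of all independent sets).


For a direct sum, |I(M1+M2)| = |I(M1)| * |I(M2)|.
|I(U(5,10))| = sum C(10,k) for k=0..5 = 638.
|I(U(6,10))| = sum C(10,k) for k=0..6 = 848.
Total = 638 * 848 = 541024.

541024


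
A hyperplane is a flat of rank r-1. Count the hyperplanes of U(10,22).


Hyperplanes of U(10,22) are flats of rank 9.
In a uniform matroid, these are exactly the (9)-element subsets.
Count = C(22,9) = 22! / (9! * 13!) = 497420.

497420


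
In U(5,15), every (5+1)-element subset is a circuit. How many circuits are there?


In U(5,15), circuits are the (6)-element subsets.
Any set of 6 elements is dependent, and removing any one element gives
an independent set of size 5, so it is a minimal dependent set.
Number of circuits = C(15,6) = 15! / (6! * 9!) = 5005.

5005


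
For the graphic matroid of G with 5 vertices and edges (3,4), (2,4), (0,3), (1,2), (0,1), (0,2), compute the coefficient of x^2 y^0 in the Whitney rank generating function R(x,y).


R(x,y) = sum over A in 2^E of x^(r(E)-r(A)) * y^(|A|-r(A)).
G has 5 vertices, 6 edges. r(E) = 4.
Enumerate all 2^6 = 64 subsets.
Count subsets with r(E)-r(A)=2 and |A|-r(A)=0: 15.

15


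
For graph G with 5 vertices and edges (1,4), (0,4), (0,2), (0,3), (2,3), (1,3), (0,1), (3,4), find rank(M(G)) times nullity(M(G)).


r(M) = |V| - c = 5 - 1 = 4.
nullity = |E| - r(M) = 8 - 4 = 4.
Product = 4 * 4 = 16.

16


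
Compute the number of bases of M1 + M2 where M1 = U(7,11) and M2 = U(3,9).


Bases of a direct sum M1 + M2: |B| = |B(M1)| * |B(M2)|.
|B(U(7,11))| = C(11,7) = 330.
|B(U(3,9))| = C(9,3) = 84.
Total bases = 330 * 84 = 27720.

27720


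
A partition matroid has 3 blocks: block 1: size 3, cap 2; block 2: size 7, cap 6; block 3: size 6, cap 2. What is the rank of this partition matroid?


Rank of a partition matroid = sum of min(|Si|, ci) for each block.
= min(3,2) + min(7,6) + min(6,2)
= 2 + 6 + 2
= 10.

10


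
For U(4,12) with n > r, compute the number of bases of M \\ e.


Deleting e from U(4,12) gives U(4,11) since n > r.
Bases of U(4,11) = C(11,4) = (11 * 10 * 9 * 8) / (1 * 2 * 3 * 4) = 330.

330


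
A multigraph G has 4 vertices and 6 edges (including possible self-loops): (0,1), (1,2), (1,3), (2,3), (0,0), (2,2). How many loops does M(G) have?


In a graphic matroid, a loop is a self-loop edge (u,u) with rank 0.
Examining all 6 edges for self-loops...
Self-loops found: (0,0), (2,2)
Number of loops = 2.

2


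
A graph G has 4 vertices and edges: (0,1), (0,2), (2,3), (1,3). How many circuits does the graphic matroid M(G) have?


A circuit in a graphic matroid = edge set of a simple cycle.
G has 4 vertices and 4 edges.
Enumerating all minimal edge subsets forming cycles...
Total circuits found: 1.

1


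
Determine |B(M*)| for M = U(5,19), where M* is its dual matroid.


The dual of U(r,n) is U(n-r, n) = U(14,19).
Bases of U(14,19) are all (14)-element subsets.
|B(M*)| = C(19,14) = 11628.

11628


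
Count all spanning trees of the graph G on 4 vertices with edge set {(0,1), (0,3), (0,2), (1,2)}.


By Kirchhoff's matrix tree theorem, the number of spanning trees equals
the determinant of any cofactor of the Laplacian matrix L.
G has 4 vertices and 4 edges.
Computing the (3 x 3) cofactor determinant gives 3.

3


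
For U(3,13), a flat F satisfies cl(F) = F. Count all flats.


Flats of U(3,13): every subset of size < 3 is a flat, plus E itself.
Count = (13 choose 0) + (13 choose 1) + (13 choose 2) + 1
     = 1 + 13 + 78 + 1
     = 93.

93


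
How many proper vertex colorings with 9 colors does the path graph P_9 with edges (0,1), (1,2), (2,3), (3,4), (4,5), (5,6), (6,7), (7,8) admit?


P(P_9, k) = k * (k-1)^(8).
P(9) = 9 * 8^8 = 9 * 16777216 = 150994944.

150994944


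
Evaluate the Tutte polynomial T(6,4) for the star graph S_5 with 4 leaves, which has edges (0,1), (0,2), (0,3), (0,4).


A star on 5 vertices is a tree with 4 edges.
T(x,y) = x^(4) for any tree.
T(6,4) = 6^4 = 1296.

1296


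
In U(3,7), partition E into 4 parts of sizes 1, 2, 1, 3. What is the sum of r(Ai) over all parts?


r(Ai) = min(|Ai|, 3) for each part.
Sum = min(1,3) + min(2,3) + min(1,3) + min(3,3)
    = 1 + 2 + 1 + 3
    = 7.

7


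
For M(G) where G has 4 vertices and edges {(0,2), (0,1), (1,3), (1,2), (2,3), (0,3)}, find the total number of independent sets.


An independent set in a graphic matroid is an acyclic edge subset.
G has 4 vertices and 6 edges.
Enumerate all 2^6 = 64 subsets, checking for acyclicity.
Total independent sets = 38.

38


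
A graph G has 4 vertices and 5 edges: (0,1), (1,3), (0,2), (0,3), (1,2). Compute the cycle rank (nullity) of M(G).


Cycle rank (nullity) = |E| - r(M) = |E| - (|V| - c).
|E| = 5, |V| = 4, c = 1.
Nullity = 5 - (4 - 1) = 5 - 3 = 2.

2


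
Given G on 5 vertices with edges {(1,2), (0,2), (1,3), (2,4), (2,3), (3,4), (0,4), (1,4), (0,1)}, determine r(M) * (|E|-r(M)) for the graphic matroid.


r(M) = |V| - c = 5 - 1 = 4.
nullity = |E| - r(M) = 9 - 4 = 5.
Product = 4 * 5 = 20.

20


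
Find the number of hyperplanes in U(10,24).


Hyperplanes of U(10,24) are flats of rank 9.
In a uniform matroid, these are exactly the (9)-element subsets.
Count = C(24,9) = 24! / (9! * 15!) = 1307504.

1307504


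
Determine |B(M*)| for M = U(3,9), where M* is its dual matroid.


The dual of U(r,n) is U(n-r, n) = U(6,9).
Bases of U(6,9) are all (6)-element subsets.
|B(M*)| = (9 choose 6) = 84.

84


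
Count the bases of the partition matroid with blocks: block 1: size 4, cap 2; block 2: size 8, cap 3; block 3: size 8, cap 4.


A basis picks exactly ci elements from block i.
Number of bases = product of C(|Si|, ci).
= C(4,2) * C(8,3) * C(8,4)
= 6 * 56 * 70
= 23520.

23520


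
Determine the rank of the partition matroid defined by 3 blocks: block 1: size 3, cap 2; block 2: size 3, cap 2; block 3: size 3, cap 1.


Rank of a partition matroid = sum of min(|Si|, ci) for each block.
= min(3,2) + min(3,2) + min(3,1)
= 2 + 2 + 1
= 5.

5


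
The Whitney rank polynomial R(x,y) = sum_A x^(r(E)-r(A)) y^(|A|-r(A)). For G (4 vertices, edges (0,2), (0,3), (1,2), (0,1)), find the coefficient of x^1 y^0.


R(x,y) = sum over A in 2^E of x^(r(E)-r(A)) * y^(|A|-r(A)).
G has 4 vertices, 4 edges. r(E) = 3.
Enumerate all 2^4 = 16 subsets.
Count subsets with r(E)-r(A)=1 and |A|-r(A)=0: 6.

6


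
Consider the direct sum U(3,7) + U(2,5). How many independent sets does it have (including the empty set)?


For a direct sum, |I(M1+M2)| = |I(M1)| * |I(M2)|.
|I(U(3,7))| = sum C(7,k) for k=0..3 = 64.
|I(U(2,5))| = sum C(5,k) for k=0..2 = 16.
Total = 64 * 16 = 1024.

1024


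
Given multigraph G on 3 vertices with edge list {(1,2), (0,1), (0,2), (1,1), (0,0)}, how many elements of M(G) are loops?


In a graphic matroid, a loop is a self-loop edge (u,u) with rank 0.
Examining all 5 edges for self-loops...
Self-loops found: (1,1), (0,0)
Number of loops = 2.

2


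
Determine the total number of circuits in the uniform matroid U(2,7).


In U(2,7), circuits are the (3)-element subsets.
Any set of 3 elements is dependent, and removing any one element gives
an independent set of size 2, so it is a minimal dependent set.
Number of circuits = C(7,3) = (7 * 6 * 5) / (1 * 2 * 3) = 35.

35


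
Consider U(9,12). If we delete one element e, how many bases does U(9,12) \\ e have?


Deleting e from U(9,12) gives U(9,11) since n > r.
Bases of U(9,11) = C(11,9) = 11! / (9! * 2!) = 55.

55


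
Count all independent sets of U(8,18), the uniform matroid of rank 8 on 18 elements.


Independent sets of U(8,18) are all subsets of size <= 8.
Count = (18 choose 0) + (18 choose 1) + (18 choose 2) + (18 choose 3) + (18 choose 4) + (18 choose 5) + (18 choose 6) + (18 choose 7) + (18 choose 8)
     = 1 + 18 + 153 + 816 + 3060 + 8568 + 18564 + 31824 + 43758
     = 106762.

106762


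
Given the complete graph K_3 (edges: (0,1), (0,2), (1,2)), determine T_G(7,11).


T(K_3; x,y) = x^2 + x + y.
T(7,11) = 49 + 7 + 11 = 67.

67


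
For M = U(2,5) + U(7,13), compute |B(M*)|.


(M1+M2)* = M1* + M2*.
M1* = U(3,5), bases: C(5,3) = 10.
M2* = U(6,13), bases: C(13,6) = 1716.
|B(M*)| = 10 * 1716 = 17160.

17160


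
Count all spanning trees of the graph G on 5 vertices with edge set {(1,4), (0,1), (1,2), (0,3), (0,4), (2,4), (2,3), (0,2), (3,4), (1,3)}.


By Kirchhoff's matrix tree theorem, the number of spanning trees equals
the determinant of any cofactor of the Laplacian matrix L.
G has 5 vertices and 10 edges.
Computing the (4 x 4) cofactor determinant gives 125.

125


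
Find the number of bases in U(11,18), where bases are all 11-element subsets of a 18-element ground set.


Bases of U(11,18) are all 11-element subsets of the 18-element ground set.
Number of bases = C(18,11).
C(18,11) = 18! / (11! * 7!) = 31824.

31824


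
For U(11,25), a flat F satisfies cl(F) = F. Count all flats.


Flats of U(11,25): every subset of size < 11 is a flat, plus E itself.
Count = (25 choose 0) + (25 choose 1) + (25 choose 2) + (25 choose 3) + (25 choose 4) + (25 choose 5) + (25 choose 6) + (25 choose 7) + (25 choose 8) + (25 choose 9) + (25 choose 10) + 1
     = 1 + 25 + 300 + 2300 + 12650 + 53130 + 177100 + 480700 + 1081575 + 2042975 + 3268760 + 1
     = 7119517.

7119517


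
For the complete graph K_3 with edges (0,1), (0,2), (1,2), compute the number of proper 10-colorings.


P(K_3, k) = k(k-1)(k-2)...(k-2).
P(10) = (10) * (9) * (8) = 720.

720


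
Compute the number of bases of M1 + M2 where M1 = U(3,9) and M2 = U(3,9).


Bases of a direct sum M1 + M2: |B| = |B(M1)| * |B(M2)|.
|B(U(3,9))| = C(9,3) = 84.
|B(U(3,9))| = C(9,3) = 84.
Total bases = 84 * 84 = 7056.

7056


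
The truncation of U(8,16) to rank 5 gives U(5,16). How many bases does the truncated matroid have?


Truncating U(8,16) to rank 5 gives U(5,16).
Bases of U(5,16) are all 5-element subsets of 16 elements.
Number of bases = C(16,5) = 4368.

4368


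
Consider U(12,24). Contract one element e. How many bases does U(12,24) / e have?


Contracting e from U(12,24) gives U(11,23).
Bases of U(11,23) = C(23,11) = 23! / (11! * 12!) = 1352078.

1352078


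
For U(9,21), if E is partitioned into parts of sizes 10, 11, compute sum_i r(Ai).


r(Ai) = min(|Ai|, 9) for each part.
Sum = min(10,9) + min(11,9)
    = 9 + 9
    = 18.

18


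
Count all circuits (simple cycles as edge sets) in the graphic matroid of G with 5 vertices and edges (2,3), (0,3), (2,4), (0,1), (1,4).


A circuit in a graphic matroid = edge set of a simple cycle.
G has 5 vertices and 5 edges.
Enumerating all minimal edge subsets forming cycles...
Total circuits found: 1.

1


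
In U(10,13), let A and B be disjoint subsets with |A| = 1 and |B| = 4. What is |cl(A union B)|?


|A union B| = 1 + 4 = 5 (disjoint).
In U(10,13), cl(S) = S if |S| < 10, else cl(S) = E.
Since 5 < 10, cl(A union B) = A union B.
|cl(A union B)| = 5.

5


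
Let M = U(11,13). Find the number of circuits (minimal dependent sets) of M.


In U(11,13), circuits are the (12)-element subsets.
Any set of 12 elements is dependent, and removing any one element gives
an independent set of size 11, so it is a minimal dependent set.
Number of circuits = C(13,12) = 13.

13


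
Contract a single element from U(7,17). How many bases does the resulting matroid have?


Contracting e from U(7,17) gives U(6,16).
Bases of U(6,16) = C(16,6) = 8008.

8008


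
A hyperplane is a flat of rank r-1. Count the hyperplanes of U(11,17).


Hyperplanes of U(11,17) are flats of rank 10.
In a uniform matroid, these are exactly the (10)-element subsets.
Count = (17 choose 10) = 19448.

19448


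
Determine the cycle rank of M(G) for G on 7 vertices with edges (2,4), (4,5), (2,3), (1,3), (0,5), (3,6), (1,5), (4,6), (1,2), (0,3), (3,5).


Cycle rank (nullity) = |E| - r(M) = |E| - (|V| - c).
|E| = 11, |V| = 7, c = 1.
Nullity = 11 - (7 - 1) = 11 - 6 = 5.

5


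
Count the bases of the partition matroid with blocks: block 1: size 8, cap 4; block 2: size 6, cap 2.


A basis picks exactly ci elements from block i.
Number of bases = product of C(|Si|, ci).
= C(8,4) * C(6,2)
= 70 * 15
= 1050.

1050


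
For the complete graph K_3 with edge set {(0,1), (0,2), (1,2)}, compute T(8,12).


T(K_3; x,y) = x^2 + x + y.
T(8,12) = 64 + 8 + 12 = 84.

84


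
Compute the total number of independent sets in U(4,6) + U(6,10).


For a direct sum, |I(M1+M2)| = |I(M1)| * |I(M2)|.
|I(U(4,6))| = sum C(6,k) for k=0..4 = 57.
|I(U(6,10))| = sum C(10,k) for k=0..6 = 848.
Total = 57 * 848 = 48336.

48336


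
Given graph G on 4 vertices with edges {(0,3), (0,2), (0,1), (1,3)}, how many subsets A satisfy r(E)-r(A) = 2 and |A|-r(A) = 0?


R(x,y) = sum over A in 2^E of x^(r(E)-r(A)) * y^(|A|-r(A)).
G has 4 vertices, 4 edges. r(E) = 3.
Enumerate all 2^4 = 16 subsets.
Count subsets with r(E)-r(A)=2 and |A|-r(A)=0: 4.

4


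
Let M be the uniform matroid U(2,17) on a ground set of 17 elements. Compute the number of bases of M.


Bases of U(2,17) are all 2-element subsets of the 17-element ground set.
Number of bases = C(17,2).
(17 choose 2) = 136.

136


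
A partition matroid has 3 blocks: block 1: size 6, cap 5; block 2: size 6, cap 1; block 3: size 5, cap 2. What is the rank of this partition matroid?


Rank of a partition matroid = sum of min(|Si|, ci) for each block.
= min(6,5) + min(6,1) + min(5,2)
= 5 + 1 + 2
= 8.

8


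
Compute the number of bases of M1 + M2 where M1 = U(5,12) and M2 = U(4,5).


Bases of a direct sum M1 + M2: |B| = |B(M1)| * |B(M2)|.
|B(U(5,12))| = C(12,5) = 792.
|B(U(4,5))| = C(5,4) = 5.
Total bases = 792 * 5 = 3960.

3960


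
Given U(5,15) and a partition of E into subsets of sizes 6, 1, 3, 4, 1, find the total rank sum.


r(Ai) = min(|Ai|, 5) for each part.
Sum = min(6,5) + min(1,5) + min(3,5) + min(4,5) + min(1,5)
    = 5 + 1 + 3 + 4 + 1
    = 14.

14


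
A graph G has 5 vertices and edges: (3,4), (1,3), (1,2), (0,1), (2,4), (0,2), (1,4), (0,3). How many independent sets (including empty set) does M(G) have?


An independent set in a graphic matroid is an acyclic edge subset.
G has 5 vertices and 8 edges.
Enumerate all 2^8 = 256 subsets, checking for acyclicity.
Total independent sets = 134.

134


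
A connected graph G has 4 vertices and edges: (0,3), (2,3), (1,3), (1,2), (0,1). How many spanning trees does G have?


By Kirchhoff's matrix tree theorem, the number of spanning trees equals
the determinant of any cofactor of the Laplacian matrix L.
G has 4 vertices and 5 edges.
Computing the (3 x 3) cofactor determinant gives 8.

8


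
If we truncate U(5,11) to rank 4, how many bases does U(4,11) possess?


Truncating U(5,11) to rank 4 gives U(4,11).
Bases of U(4,11) are all 4-element subsets of 11 elements.
Number of bases = C(11,4) = (11 * 10 * 9 * 8) / (1 * 2 * 3 * 4) = 330.

330


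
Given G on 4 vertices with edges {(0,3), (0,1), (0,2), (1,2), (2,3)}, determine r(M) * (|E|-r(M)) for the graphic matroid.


r(M) = |V| - c = 4 - 1 = 3.
nullity = |E| - r(M) = 5 - 3 = 2.
Product = 3 * 2 = 6.

6


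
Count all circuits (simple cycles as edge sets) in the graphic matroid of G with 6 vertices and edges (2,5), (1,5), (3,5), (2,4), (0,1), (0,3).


A circuit in a graphic matroid = edge set of a simple cycle.
G has 6 vertices and 6 edges.
Enumerating all minimal edge subsets forming cycles...
Total circuits found: 1.

1


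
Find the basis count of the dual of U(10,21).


The dual of U(r,n) is U(n-r, n) = U(11,21).
Bases of U(11,21) are all (11)-element subsets.
|B(M*)| = C(21,11) = 352716.

352716


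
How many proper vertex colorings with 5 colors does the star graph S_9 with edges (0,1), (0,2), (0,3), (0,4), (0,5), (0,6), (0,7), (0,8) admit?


P(tree, k) = k * (k-1)^(8) for any tree on 9 vertices.
P(5) = 5 * 4^8 = 5 * 65536 = 327680.

327680


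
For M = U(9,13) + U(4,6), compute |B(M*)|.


(M1+M2)* = M1* + M2*.
M1* = U(4,13), bases: C(13,4) = 715.
M2* = U(2,6), bases: C(6,2) = 15.
|B(M*)| = 715 * 15 = 10725.

10725


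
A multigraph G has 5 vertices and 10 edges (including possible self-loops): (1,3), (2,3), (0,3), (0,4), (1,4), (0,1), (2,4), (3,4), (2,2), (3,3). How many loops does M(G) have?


In a graphic matroid, a loop is a self-loop edge (u,u) with rank 0.
Examining all 10 edges for self-loops...
Self-loops found: (2,2), (3,3)
Number of loops = 2.

2


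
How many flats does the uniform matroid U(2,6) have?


Flats of U(2,6): every subset of size < 2 is a flat, plus E itself.
Count = C(6,0) + C(6,1) + 1
     = 1 + 6 + 1
     = 8.

8


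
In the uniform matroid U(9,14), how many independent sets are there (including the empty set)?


Independent sets of U(9,14) are all subsets of size <= 9.
Count = (14 choose 0) + (14 choose 1) + (14 choose 2) + (14 choose 3) + (14 choose 4) + (14 choose 5) + (14 choose 6) + (14 choose 7) + (14 choose 8) + (14 choose 9)
     = 1 + 14 + 91 + 364 + 1001 + 2002 + 3003 + 3432 + 3003 + 2002
     = 14913.

14913


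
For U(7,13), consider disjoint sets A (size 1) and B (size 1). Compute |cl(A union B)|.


|A union B| = 1 + 1 = 2 (disjoint).
In U(7,13), cl(S) = S if |S| < 7, else cl(S) = E.
Since 2 < 7, cl(A union B) = A union B.
|cl(A union B)| = 2.

2


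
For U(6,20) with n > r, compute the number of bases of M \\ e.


Deleting e from U(6,20) gives U(6,19) since n > r.
Bases of U(6,19) = C(19,6) = 27132.

27132


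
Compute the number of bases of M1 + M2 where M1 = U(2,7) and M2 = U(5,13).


Bases of a direct sum M1 + M2: |B| = |B(M1)| * |B(M2)|.
|B(U(2,7))| = C(7,2) = 21.
|B(U(5,13))| = C(13,5) = 1287.
Total bases = 21 * 1287 = 27027.

27027


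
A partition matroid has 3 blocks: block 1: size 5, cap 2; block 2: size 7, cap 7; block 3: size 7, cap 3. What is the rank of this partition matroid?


Rank of a partition matroid = sum of min(|Si|, ci) for each block.
= min(5,2) + min(7,7) + min(7,3)
= 2 + 7 + 3
= 12.

12


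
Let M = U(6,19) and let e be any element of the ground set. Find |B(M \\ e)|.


Deleting e from U(6,19) gives U(6,18) since n > r.
Bases of U(6,18) = C(18,6) = 18! / (6! * 12!) = 18564.

18564


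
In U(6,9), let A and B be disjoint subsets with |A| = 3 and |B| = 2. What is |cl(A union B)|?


|A union B| = 3 + 2 = 5 (disjoint).
In U(6,9), cl(S) = S if |S| < 6, else cl(S) = E.
Since 5 < 6, cl(A union B) = A union B.
|cl(A union B)| = 5.

5


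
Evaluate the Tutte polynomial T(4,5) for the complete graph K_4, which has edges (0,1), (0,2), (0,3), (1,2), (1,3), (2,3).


T(K_4; x,y) = x^3 + 3x^2 + 4xy + 2x + y^3 + 3y^2 + 2y.
Substituting x=4, y=5:
= 64 + 48 + 80 + 8 + 125 + 75 + 10
= 410.

410


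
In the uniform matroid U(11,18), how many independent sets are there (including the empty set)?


Independent sets of U(11,18) are all subsets of size <= 11.
Count = (18 choose 0) + (18 choose 1) + (18 choose 2) + (18 choose 3) + (18 choose 4) + (18 choose 5) + (18 choose 6) + (18 choose 7) + (18 choose 8) + (18 choose 9) + (18 choose 10) + (18 choose 11)
     = 1 + 18 + 153 + 816 + 3060 + 8568 + 18564 + 31824 + 43758 + 48620 + 43758 + 31824
     = 230964.

230964


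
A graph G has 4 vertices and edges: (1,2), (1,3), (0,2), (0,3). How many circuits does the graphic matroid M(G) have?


A circuit in a graphic matroid = edge set of a simple cycle.
G has 4 vertices and 4 edges.
Enumerating all minimal edge subsets forming cycles...
Total circuits found: 1.

1


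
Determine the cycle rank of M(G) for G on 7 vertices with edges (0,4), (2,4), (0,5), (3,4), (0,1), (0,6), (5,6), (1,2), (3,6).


Cycle rank (nullity) = |E| - r(M) = |E| - (|V| - c).
|E| = 9, |V| = 7, c = 1.
Nullity = 9 - (7 - 1) = 9 - 6 = 3.

3


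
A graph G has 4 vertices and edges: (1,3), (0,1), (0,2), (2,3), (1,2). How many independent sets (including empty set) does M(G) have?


An independent set in a graphic matroid is an acyclic edge subset.
G has 4 vertices and 5 edges.
Enumerate all 2^5 = 32 subsets, checking for acyclicity.
Total independent sets = 24.

24


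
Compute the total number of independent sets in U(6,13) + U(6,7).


For a direct sum, |I(M1+M2)| = |I(M1)| * |I(M2)|.
|I(U(6,13))| = sum C(13,k) for k=0..6 = 4096.
|I(U(6,7))| = sum C(7,k) for k=0..6 = 127.
Total = 4096 * 127 = 520192.

520192


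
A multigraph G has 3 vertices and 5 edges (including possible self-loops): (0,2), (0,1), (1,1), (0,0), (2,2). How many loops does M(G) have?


In a graphic matroid, a loop is a self-loop edge (u,u) with rank 0.
Examining all 5 edges for self-loops...
Self-loops found: (1,1), (0,0), (2,2)
Number of loops = 3.

3


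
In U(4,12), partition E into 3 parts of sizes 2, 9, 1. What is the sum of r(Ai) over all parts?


r(Ai) = min(|Ai|, 4) for each part.
Sum = min(2,4) + min(9,4) + min(1,4)
    = 2 + 4 + 1
    = 7.

7


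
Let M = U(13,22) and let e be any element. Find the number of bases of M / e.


Contracting e from U(13,22) gives U(12,21).
Bases of U(12,21) = C(21,12) = 293930.

293930


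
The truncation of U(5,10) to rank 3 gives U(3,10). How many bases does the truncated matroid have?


Truncating U(5,10) to rank 3 gives U(3,10).
Bases of U(3,10) are all 3-element subsets of 10 elements.
Number of bases = (10 choose 3) = 120.

120


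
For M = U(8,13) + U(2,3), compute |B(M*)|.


(M1+M2)* = M1* + M2*.
M1* = U(5,13), bases: C(13,5) = 1287.
M2* = U(1,3), bases: C(3,1) = 3.
|B(M*)| = 1287 * 3 = 3861.

3861


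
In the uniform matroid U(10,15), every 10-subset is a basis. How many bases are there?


Bases of U(10,15) are all 10-element subsets of the 15-element ground set.
Number of bases = C(15,10).
C(15,10) = 15! / (10! * 5!) = 3003.

3003


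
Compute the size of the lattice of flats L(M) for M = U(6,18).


Flats of U(6,18): every subset of size < 6 is a flat, plus E itself.
Count = C(18,0) + C(18,1) + C(18,2) + C(18,3) + C(18,4) + C(18,5) + 1
     = 1 + 18 + 153 + 816 + 3060 + 8568 + 1
     = 12617.

12617


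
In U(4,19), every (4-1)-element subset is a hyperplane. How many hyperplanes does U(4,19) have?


Hyperplanes of U(4,19) are flats of rank 3.
In a uniform matroid, these are exactly the (3)-element subsets.
Count = C(19,3) = (19 * 18 * 17) / (1 * 2 * 3) = 969.

969


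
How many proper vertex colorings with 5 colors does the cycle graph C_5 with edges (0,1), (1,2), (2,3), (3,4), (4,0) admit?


P(C_5, k) = (k-1)^5 + (-1)^5*(k-1).
P(5) = (4)^5 - 4
= 1024 - 4 = 1020.

1020


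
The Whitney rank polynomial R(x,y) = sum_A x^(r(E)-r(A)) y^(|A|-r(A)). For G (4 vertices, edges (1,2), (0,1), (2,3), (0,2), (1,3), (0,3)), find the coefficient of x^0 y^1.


R(x,y) = sum over A in 2^E of x^(r(E)-r(A)) * y^(|A|-r(A)).
G has 4 vertices, 6 edges. r(E) = 3.
Enumerate all 2^6 = 64 subsets.
Count subsets with r(E)-r(A)=0 and |A|-r(A)=1: 15.

15


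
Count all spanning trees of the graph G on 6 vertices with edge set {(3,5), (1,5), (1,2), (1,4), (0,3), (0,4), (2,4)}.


By Kirchhoff's matrix tree theorem, the number of spanning trees equals
the determinant of any cofactor of the Laplacian matrix L.
G has 6 vertices and 7 edges.
Computing the (5 x 5) cofactor determinant gives 14.

14


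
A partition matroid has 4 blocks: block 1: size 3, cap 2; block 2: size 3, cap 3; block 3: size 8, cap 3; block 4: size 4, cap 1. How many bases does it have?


A basis picks exactly ci elements from block i.
Number of bases = product of C(|Si|, ci).
= C(3,2) * C(3,3) * C(8,3) * C(4,1)
= 3 * 1 * 56 * 4
= 672.

672


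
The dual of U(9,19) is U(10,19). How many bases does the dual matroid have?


The dual of U(r,n) is U(n-r, n) = U(10,19).
Bases of U(10,19) are all (10)-element subsets.
|B(M*)| = C(19,10) = 92378.

92378


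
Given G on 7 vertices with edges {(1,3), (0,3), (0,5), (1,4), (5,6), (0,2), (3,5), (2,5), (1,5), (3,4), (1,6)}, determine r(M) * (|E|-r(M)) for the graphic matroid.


r(M) = |V| - c = 7 - 1 = 6.
nullity = |E| - r(M) = 11 - 6 = 5.
Product = 6 * 5 = 30.

30


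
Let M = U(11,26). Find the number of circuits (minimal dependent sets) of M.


In U(11,26), circuits are the (12)-element subsets.
Any set of 12 elements is dependent, and removing any one element gives
an independent set of size 11, so it is a minimal dependent set.
Number of circuits = C(26,12) = 9657700.

9657700


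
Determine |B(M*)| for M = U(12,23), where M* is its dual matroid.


The dual of U(r,n) is U(n-r, n) = U(11,23).
Bases of U(11,23) are all (11)-element subsets.
|B(M*)| = (23 choose 11) = 1352078.

1352078


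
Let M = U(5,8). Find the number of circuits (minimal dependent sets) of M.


In U(5,8), circuits are the (6)-element subsets.
Any set of 6 elements is dependent, and removing any one element gives
an independent set of size 5, so it is a minimal dependent set.
Number of circuits = C(8,6) = 8! / (6! * 2!) = 28.

28


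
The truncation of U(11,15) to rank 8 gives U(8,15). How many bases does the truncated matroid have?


Truncating U(11,15) to rank 8 gives U(8,15).
Bases of U(8,15) are all 8-element subsets of 15 elements.
Number of bases = (15 choose 8) = 6435.

6435


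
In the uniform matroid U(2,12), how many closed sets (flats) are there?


Flats of U(2,12): every subset of size < 2 is a flat, plus E itself.
Count = C(12,0) + C(12,1) + 1
     = 1 + 12 + 1
     = 14.

14


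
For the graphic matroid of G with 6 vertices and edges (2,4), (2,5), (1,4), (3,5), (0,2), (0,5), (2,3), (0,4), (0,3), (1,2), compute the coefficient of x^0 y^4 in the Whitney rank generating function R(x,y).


R(x,y) = sum over A in 2^E of x^(r(E)-r(A)) * y^(|A|-r(A)).
G has 6 vertices, 10 edges. r(E) = 5.
Enumerate all 2^10 = 1024 subsets.
Count subsets with r(E)-r(A)=0 and |A|-r(A)=4: 10.

10


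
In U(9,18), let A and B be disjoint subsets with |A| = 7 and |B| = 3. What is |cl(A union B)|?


|A union B| = 7 + 3 = 10 (disjoint).
In U(9,18), cl(S) = S if |S| < 9, else cl(S) = E.
Since 10 >= 9, cl(A union B) = E.
|cl(A union B)| = 18.

18


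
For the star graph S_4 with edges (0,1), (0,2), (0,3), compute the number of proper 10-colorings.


P(tree, k) = k * (k-1)^(3) for any tree on 4 vertices.
P(10) = 10 * 9^3 = 10 * 729 = 7290.

7290


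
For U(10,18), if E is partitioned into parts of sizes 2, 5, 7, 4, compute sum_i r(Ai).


r(Ai) = min(|Ai|, 10) for each part.
Sum = min(2,10) + min(5,10) + min(7,10) + min(4,10)
    = 2 + 5 + 7 + 4
    = 18.

18


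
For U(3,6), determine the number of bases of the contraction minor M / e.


Contracting e from U(3,6) gives U(2,5).
Bases of U(2,5) = C(5,2) = (5 * 4) / (1 * 2) = 10.

10


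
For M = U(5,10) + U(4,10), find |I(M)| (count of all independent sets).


For a direct sum, |I(M1+M2)| = |I(M1)| * |I(M2)|.
|I(U(5,10))| = sum C(10,k) for k=0..5 = 638.
|I(U(4,10))| = sum C(10,k) for k=0..4 = 386.
Total = 638 * 386 = 246268.

246268


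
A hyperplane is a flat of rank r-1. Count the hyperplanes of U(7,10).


Hyperplanes of U(7,10) are flats of rank 6.
In a uniform matroid, these are exactly the (6)-element subsets.
Count = (10 choose 6) = 210.

210


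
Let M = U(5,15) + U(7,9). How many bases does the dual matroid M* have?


(M1+M2)* = M1* + M2*.
M1* = U(10,15), bases: C(15,10) = 3003.
M2* = U(2,9), bases: C(9,2) = 36.
|B(M*)| = 3003 * 36 = 108108.

108108
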